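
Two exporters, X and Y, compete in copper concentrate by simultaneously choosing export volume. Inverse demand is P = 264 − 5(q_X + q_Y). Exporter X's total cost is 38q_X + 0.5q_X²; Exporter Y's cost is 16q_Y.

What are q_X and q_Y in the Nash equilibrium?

Exporter X's profit: π = q_X(264 − 5(q_X + q_Y)) − 38q_X − 0.5q_X².
∂π/∂q_X = 226 − 11q_X − 5q_Y = 0, so q_X = 226/11 − (5/11)q_Y.
For Y: ∂π/∂q_Y = 248 − 10q_Y − 5q_X = 0 ⇒ q_Y = 24.8 − 0.5q_X.
Substituting the second reaction function into the first: q_X = 226/11 − (5/11)(24.8 − 0.5q_X), which gives (17/22)q_X = 102/11 ⇒ q_X = 12.
Then q_Y = 24.8 − 0.5·12 = 18.8.

12, 18.8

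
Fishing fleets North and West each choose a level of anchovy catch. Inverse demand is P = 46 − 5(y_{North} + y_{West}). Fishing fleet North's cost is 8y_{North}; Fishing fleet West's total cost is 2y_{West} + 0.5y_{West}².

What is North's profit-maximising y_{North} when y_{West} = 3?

Fishing fleet North's profit: π = y_{North}(46 − 5(y_{North} + y_{West})) − 8y_{North}.
∂π/∂y_{North} = 38 − 10y_{North} − 5y_{West} = 0, so y_{North} = 3.8 − 0.5y_{West}.
At y_{West} = 3: y_{North} = 3.8 − 0.5·3 = 2.3.

2.3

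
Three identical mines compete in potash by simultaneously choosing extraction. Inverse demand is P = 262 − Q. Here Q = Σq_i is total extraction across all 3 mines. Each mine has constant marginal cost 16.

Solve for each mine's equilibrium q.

61.5

A representative mine's profit is π_i = q_i(262 − Q) − 16q_i, with Q = q_i + Σ_{j≠i} q_j.
First-order condition: 246 − 2q_i − Σ_{j≠i} q_j = 0.
In a symmetric equilibrium every mine chooses the same q, so Σ_{j≠i} q_j = 2q. The condition becomes 246 − 4q = 0, giving q = 246/4 = 61.5.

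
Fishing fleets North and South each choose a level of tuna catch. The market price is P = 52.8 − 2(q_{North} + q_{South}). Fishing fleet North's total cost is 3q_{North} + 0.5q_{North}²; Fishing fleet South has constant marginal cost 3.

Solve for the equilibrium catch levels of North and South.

Fishing fleet North's profit: π = q_{North}(52.8 − 2(q_{North} + q_{South})) − 3q_{North} − 0.5q_{North}².
∂π/∂q_{North} = 49.8 − 5q_{North} − 2q_{South} = 0, so q_{North} = 9.96 − 0.4q_{South}.
For South: ∂π/∂q_{South} = 49.8 − 4q_{South} − 2q_{North} = 0 ⇒ q_{South} = 12.45 − 0.5q_{North}.
Plugging q_{South} into North's best response: q_{North} = 9.96 − 0.4(12.45 − 0.5q_{North}) ⇒ 0.8q_{North} = 4.98, so q_{North} = 6.225.
Then q_{South} = 12.45 − 0.5·6.225 = 9.3375.

6.225, 9.3375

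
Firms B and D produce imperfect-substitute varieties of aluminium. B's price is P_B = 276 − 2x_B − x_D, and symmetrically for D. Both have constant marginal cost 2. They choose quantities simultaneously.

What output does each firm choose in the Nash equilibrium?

Firm B's profit: π = x_B(276 − 2x_B − x_D) − 2x_B.
∂π/∂x_B = 274 − 4x_B − x_D = 0 ⇒ x_B = 68.5 − 0.25x_D.
By symmetry x_D = x_B; substituting into the reaction function, 1.25x_B = 68.5 and x_B = 54.8.

54.8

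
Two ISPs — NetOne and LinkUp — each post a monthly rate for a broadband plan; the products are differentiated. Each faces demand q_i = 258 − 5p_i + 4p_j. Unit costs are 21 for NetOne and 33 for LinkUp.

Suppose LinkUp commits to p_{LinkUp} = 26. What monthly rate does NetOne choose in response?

46.7

NetOne's profit: π = (p_{NetOne} − 21)(258 − 5p_{NetOne} + 4p_{LinkUp}).
∂π/∂p_{NetOne} = 363 − 10p_{NetOne} + 4p_{LinkUp} = 0 ⇒ p_{NetOne} = 36.3 + 0.4p_{LinkUp}.
At p_{LinkUp} = 26: p_{NetOne} = 36.3 + 0.4·26 = 46.7.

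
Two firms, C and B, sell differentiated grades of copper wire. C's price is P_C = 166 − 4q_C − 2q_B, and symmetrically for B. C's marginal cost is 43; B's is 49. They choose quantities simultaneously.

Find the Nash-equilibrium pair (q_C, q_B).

12.5, 11.5

Firm C's profit: π = q_C(166 − 4q_C − 2q_B) − 43q_C.
∂π/∂q_C = 123 − 8q_C − 2q_B = 0 ⇒ q_C = 15.375 − 0.25q_B.
Similarly q_B = 14.625 − 0.25q_C.
Plugging q_B into C's best response: q_C = 15.375 − 0.25(14.625 − 0.25q_C) ⇒ 0.9375q_C = 375/32, so q_C = 12.5.
Then q_B = 14.625 − 0.25·12.5 = 11.5.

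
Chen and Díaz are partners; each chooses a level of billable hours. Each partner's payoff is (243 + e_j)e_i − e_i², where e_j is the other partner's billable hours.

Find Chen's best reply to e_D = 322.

282.5

Chen's payoff is (243 + e_D)e_C − e_C².
∂π/∂e_C = 243 + e_D − 2e_C = 0, so e_C = 121.5 + 0.5e_D.
At e_D = 322: e_C = 121.5 + 0.5·322 = 282.5.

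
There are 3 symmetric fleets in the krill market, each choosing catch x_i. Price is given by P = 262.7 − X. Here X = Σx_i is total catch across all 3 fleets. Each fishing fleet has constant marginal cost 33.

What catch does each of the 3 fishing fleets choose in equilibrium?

A representative fishing fleet's profit is π_i = x_i(262.7 − X) − 33x_i, with X = x_i + Σ_{j≠i} x_j.
First-order condition: 229.7 − 2x_i − Σ_{j≠i} x_j = 0.
With identical fishing fleets, set every x_j = x: then 229.7 − 2x − 2x = 0, i.e. x = 229.7/4 = 57.425.

57.425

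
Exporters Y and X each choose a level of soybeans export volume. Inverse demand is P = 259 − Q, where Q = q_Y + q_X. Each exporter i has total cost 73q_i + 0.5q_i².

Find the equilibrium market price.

166

Exporter Y's profit: π = q_Y(259 − (q_Y + q_X)) − 73q_Y − 0.5q_Y².
∂π/∂q_Y = 186 − 3q_Y − q_X = 0, so q_Y = 62 − (1/3)q_X.
By symmetry q_X = q_Y; substituting into the reaction function, (4/3)q_Y = 62 and q_Y = 46.5.
Equilibrium price: P = 259 − 93 = 166.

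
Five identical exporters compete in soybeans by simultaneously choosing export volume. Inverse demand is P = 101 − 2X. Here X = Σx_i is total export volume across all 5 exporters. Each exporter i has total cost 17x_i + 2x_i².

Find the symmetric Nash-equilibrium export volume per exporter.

A representative exporter's profit is π_i = x_i(101 − 2X) − 17x_i − 2x_i², with X = x_i + Σ_{j≠i} x_j.
First-order condition: 84 − 8x_i − 2Σ_{j≠i} x_j = 0.
With identical exporters, set every x_j = x: then 84 − 8x − 8x = 0, i.e. x = 84/16 = 5.25.

5.25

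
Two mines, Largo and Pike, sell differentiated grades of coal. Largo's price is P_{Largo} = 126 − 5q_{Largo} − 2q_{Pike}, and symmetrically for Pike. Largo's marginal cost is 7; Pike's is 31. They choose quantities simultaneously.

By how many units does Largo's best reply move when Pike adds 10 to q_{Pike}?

Mine Largo's profit: π = q_{Largo}(126 − 5q_{Largo} − 2q_{Pike}) − 7q_{Largo}.
∂π/∂q_{Largo} = 119 − 10q_{Largo} − 2q_{Pike} = 0 ⇒ q_{Largo} = 11.9 − 0.2q_{Pike}.
The reaction-function slope is −0.2, so a 10-unit rise in q_{Pike} moves q_{Largo} by −0.2 × 10 = −2. Largo's best response falls — the actions are strategic substitutes.

-2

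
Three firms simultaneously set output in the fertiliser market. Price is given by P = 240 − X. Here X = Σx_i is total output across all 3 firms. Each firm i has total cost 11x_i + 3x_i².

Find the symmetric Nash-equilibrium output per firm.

22.9

A representative firm's profit is π_i = x_i(240 − X) − 11x_i − 3x_i², with X = x_i + Σ_{j≠i} x_j.
First-order condition: 229 − 8x_i − Σ_{j≠i} x_j = 0.
In a symmetric equilibrium every firm chooses the same x, so Σ_{j≠i} x_j = 2x. The condition becomes 229 − 10x = 0, giving x = 229/10 = 22.9.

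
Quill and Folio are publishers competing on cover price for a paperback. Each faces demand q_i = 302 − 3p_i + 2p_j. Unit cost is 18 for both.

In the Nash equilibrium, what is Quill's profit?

Quill's profit: π = (p_{Quill} − 18)(302 − 3p_{Quill} + 2p_{Folio}).
∂π/∂p_{Quill} = 356 − 6p_{Quill} + 2p_{Folio} = 0 ⇒ p_{Quill} = 178/3 + (1/3)p_{Folio}.
By symmetry p_{Folio} = p_{Quill}; substituting into the reaction function, (2/3)p_{Quill} = 178/3 and p_{Quill} = 89.
q_{Quill} = 302 − 3·89 + 2·89 = 213.
Profit = (89 − 18)·213 = 15123.

15123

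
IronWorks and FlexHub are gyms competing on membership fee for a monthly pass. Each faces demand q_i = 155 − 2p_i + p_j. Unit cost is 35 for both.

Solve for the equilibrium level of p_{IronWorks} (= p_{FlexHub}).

75

IronWorks's profit: π = (p_{IronWorks} − 35)(155 − 2p_{IronWorks} + p_{FlexHub}).
∂π/∂p_{IronWorks} = 225 − 4p_{IronWorks} + p_{FlexHub} = 0 ⇒ p_{IronWorks} = 56.25 + 0.25p_{FlexHub}.
The game is symmetric, so in equilibrium p_{FlexHub} = p_{IronWorks}: the reaction function gives 0.75p_{IronWorks} = 56.25, hence p_{IronWorks} = 75.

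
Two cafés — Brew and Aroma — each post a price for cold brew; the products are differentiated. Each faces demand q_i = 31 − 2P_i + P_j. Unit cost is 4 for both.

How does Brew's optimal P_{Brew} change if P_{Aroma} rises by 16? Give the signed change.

Brew's profit: π = (P_{Brew} − 4)(31 − 2P_{Brew} + P_{Aroma}).
∂π/∂P_{Brew} = 39 − 4P_{Brew} + P_{Aroma} = 0 ⇒ P_{Brew} = 9.75 + 0.25P_{Aroma}.
The reaction-function slope is 0.25, so a 16-unit rise in P_{Aroma} moves P_{Brew} by 0.25 × 16 = 4. Brew's best response rises — the actions are strategic complements.

4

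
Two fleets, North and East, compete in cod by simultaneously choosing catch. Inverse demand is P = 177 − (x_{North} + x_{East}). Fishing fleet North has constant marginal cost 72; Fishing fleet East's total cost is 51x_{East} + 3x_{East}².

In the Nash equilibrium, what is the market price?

Fishing fleet North's profit: π = x_{North}(177 − (x_{North} + x_{East})) − 72x_{North}.
∂π/∂x_{North} = 105 − 2x_{North} − x_{East} = 0, so x_{North} = 52.5 − 0.5x_{East}.
For East: ∂π/∂x_{East} = 126 − 8x_{East} − x_{North} = 0 ⇒ x_{East} = 15.75 − 0.125x_{North}.
Plugging x_{East} into North's best response: x_{North} = 52.5 − 0.5(15.75 − 0.125x_{North}) ⇒ 0.9375x_{North} = 44.625, so x_{North} = 47.6.
Then x_{East} = 15.75 − 0.125·47.6 = 9.8.
Equilibrium price: P = 177 − 57.4 = 119.6.

119.6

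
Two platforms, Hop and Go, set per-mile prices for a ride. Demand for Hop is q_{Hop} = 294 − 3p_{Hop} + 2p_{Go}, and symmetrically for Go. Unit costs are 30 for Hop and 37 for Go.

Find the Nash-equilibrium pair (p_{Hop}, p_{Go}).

Hop's profit: π = (p_{Hop} − 30)(294 − 3p_{Hop} + 2p_{Go}).
∂π/∂p_{Hop} = 384 − 6p_{Hop} + 2p_{Go} = 0 ⇒ p_{Hop} = 64 + (1/3)p_{Go}.
Similarly p_{Go} = 67.5 + (1/3)p_{Hop}.
Plugging p_{Go} into Hop's best response: p_{Hop} = 64 + (1/3)(67.5 + (1/3)p_{Hop}) ⇒ (8/9)p_{Hop} = 86.5, so p_{Hop} = 97.3125.
Then p_{Go} = 67.5 + (1/3)·97.3125 = 99.9375.

97.3125, 99.9375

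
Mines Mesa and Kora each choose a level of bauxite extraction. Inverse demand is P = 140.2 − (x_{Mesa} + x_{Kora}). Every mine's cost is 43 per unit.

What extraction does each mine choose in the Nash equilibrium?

32.4

Mine Mesa's profit: π = x_{Mesa}(140.2 − (x_{Mesa} + x_{Kora})) − 43x_{Mesa}.
∂π/∂x_{Mesa} = 97.2 − 2x_{Mesa} − x_{Kora} = 0, so x_{Mesa} = 48.6 − 0.5x_{Kora}.
Setting x_{Mesa} = x_{Kora} in the reaction function: x_{Mesa} = 48.6 − 0.5x_{Mesa}, so x_{Mesa} = 48.6 / 1.5 = 32.4.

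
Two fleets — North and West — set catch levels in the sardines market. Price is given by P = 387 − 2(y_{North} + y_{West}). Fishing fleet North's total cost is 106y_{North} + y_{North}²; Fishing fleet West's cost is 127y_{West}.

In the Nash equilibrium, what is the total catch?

80.1

Fishing fleet North's profit: π = y_{North}(387 − 2(y_{North} + y_{West})) − 106y_{North} − y_{North}².
∂π/∂y_{North} = 281 − 6y_{North} − 2y_{West} = 0, so y_{North} = 281/6 − (1/3)y_{West}.
For West: ∂π/∂y_{West} = 260 − 4y_{West} − 2y_{North} = 0 ⇒ y_{West} = 65 − 0.5y_{North}.
Solving the two reaction functions simultaneously: (1 − (−1/3)(−0.5))y_{North} = 281/6 − (1/3)·65, so (5/6)y_{North} = 151/6 and y_{North} = 30.2.
Then y_{West} = 65 − 0.5·30.2 = 49.9.
Total catch: 30.2 + 49.9 = 80.1.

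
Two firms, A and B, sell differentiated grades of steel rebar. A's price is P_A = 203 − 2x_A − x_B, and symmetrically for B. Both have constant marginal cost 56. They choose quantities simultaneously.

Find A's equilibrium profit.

Firm A's profit: π = x_A(203 − 2x_A − x_B) − 56x_A.
∂π/∂x_A = 147 − 4x_A − x_B = 0 ⇒ x_A = 36.75 − 0.25x_B.
The game is symmetric, so in equilibrium x_B = x_A: the reaction function gives 1.25x_A = 36.75, hence x_A = 29.4.
P_A = 203 − 2·29.4 − 29.4 = 114.8.
Profit = (114.8 − 56)·29.4 = 1728.72.

1728.72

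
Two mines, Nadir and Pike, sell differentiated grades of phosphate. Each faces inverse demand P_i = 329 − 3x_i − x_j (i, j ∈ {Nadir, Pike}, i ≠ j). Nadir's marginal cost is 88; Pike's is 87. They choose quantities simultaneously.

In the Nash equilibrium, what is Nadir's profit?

Mine Nadir's profit: π = x_{Nadir}(329 − 3x_{Nadir} − x_{Pike}) − 88x_{Nadir}.
∂π/∂x_{Nadir} = 241 − 6x_{Nadir} − x_{Pike} = 0 ⇒ x_{Nadir} = 241/6 − (1/6)x_{Pike}.
Similarly x_{Pike} = 121/3 − (1/6)x_{Nadir}.
Substituting the second reaction function into the first: x_{Nadir} = 241/6 − (1/6)(121/3 − (1/6)x_{Nadir}), which gives (35/36)x_{Nadir} = 301/9 ⇒ x_{Nadir} = 34.4.
Then x_{Pike} = 121/3 − (1/6)·34.4 = 34.6.
P_{Nadir} = 329 − 3·34.4 − 34.6 = 191.2.
Profit = (191.2 − 88)·34.4 = 3550.08.

3550.08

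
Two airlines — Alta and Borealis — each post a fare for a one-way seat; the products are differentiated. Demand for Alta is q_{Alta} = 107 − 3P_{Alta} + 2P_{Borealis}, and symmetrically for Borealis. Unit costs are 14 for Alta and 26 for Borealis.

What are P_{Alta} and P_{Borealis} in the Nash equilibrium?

Alta's profit: π = (P_{Alta} − 14)(107 − 3P_{Alta} + 2P_{Borealis}).
∂π/∂P_{Alta} = 149 − 6P_{Alta} + 2P_{Borealis} = 0 ⇒ P_{Alta} = 149/6 + (1/3)P_{Borealis}.
Similarly P_{Borealis} = 185/6 + (1/3)P_{Alta}.
Substituting the second reaction function into the first: P_{Alta} = 149/6 + (1/3)(185/6 + (1/3)P_{Alta}), which gives (8/9)P_{Alta} = 316/9 ⇒ P_{Alta} = 39.5.
Then P_{Borealis} = 185/6 + (1/3)·39.5 = 44.

39.5, 44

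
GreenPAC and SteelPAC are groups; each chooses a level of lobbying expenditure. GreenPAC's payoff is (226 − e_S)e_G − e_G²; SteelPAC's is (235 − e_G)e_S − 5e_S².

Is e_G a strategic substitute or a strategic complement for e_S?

Expanding GreenPAC's payoff: 226e_G − e_Se_G − e_G².
∂π/∂e_G = 226 − e_S − 2e_G = 0, so e_G = 113 − 0.5e_S.
The best-response slope de_G/de_S = −0.5 < 0: the reaction function is downward-sloping, so the choices are strategic substitutes.

strategic substitutes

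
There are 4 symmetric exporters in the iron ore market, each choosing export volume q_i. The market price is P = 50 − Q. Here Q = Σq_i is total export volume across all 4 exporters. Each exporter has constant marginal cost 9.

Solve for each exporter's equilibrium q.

A representative exporter's profit is π_i = q_i(50 − Q) − 9q_i, with Q = q_i + Σ_{j≠i} q_j.
First-order condition: 41 − 2q_i − Σ_{j≠i} q_j = 0.
In a symmetric equilibrium every exporter chooses the same q, so Σ_{j≠i} q_j = 3q. The condition becomes 41 − 5q = 0, giving q = 41/5 = 8.2.

8.2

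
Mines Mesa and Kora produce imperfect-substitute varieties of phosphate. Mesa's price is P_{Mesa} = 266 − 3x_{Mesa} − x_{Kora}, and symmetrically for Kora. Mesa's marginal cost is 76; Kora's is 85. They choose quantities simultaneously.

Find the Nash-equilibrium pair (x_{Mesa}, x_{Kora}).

Mine Mesa's profit: π = x_{Mesa}(266 − 3x_{Mesa} − x_{Kora}) − 76x_{Mesa}.
∂π/∂x_{Mesa} = 190 − 6x_{Mesa} − x_{Kora} = 0 ⇒ x_{Mesa} = 95/3 − (1/6)x_{Kora}.
Similarly x_{Kora} = 181/6 − (1/6)x_{Mesa}.
Substituting the second reaction function into the first: x_{Mesa} = 95/3 − (1/6)(181/6 − (1/6)x_{Mesa}), which gives (35/36)x_{Mesa} = 959/36 ⇒ x_{Mesa} = 27.4.
Then x_{Kora} = 181/6 − (1/6)·27.4 = 25.6.

27.4, 25.6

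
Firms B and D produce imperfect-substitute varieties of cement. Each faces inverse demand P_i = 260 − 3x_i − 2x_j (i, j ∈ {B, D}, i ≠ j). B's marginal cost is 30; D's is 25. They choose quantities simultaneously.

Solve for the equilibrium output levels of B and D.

Firm B's profit: π = x_B(260 − 3x_B − 2x_D) − 30x_B.
∂π/∂x_B = 230 − 6x_B − 2x_D = 0 ⇒ x_B = 115/3 − (1/3)x_D.
Similarly x_D = 235/6 − (1/3)x_B.
Plugging x_D into B's best response: x_B = 115/3 − (1/3)(235/6 − (1/3)x_B) ⇒ (8/9)x_B = 455/18, so x_B = 28.4375.
Then x_D = 235/6 − (1/3)·28.4375 = 29.6875.

28.4375, 29.6875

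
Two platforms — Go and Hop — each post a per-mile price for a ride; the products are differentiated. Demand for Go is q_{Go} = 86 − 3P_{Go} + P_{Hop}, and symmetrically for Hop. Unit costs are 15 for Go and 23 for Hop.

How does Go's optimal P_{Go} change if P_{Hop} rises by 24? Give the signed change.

Go's profit: π = (P_{Go} − 15)(86 − 3P_{Go} + P_{Hop}).
∂π/∂P_{Go} = 131 − 6P_{Go} + P_{Hop} = 0 ⇒ P_{Go} = 131/6 + (1/6)P_{Hop}.
The reaction-function slope is 1/6, so a 24-unit rise in P_{Hop} moves P_{Go} by 1/6 × 24 = 4. Go's best response rises — the actions are strategic complements.

4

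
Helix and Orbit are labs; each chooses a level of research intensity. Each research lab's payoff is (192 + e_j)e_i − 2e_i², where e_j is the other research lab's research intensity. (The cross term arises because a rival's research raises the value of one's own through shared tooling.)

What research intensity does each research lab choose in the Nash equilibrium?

64

Helix's payoff is (192 + e_O)e_H − 2e_H².
∂π/∂e_H = 192 + e_O − 4e_H = 0, so e_H = 48 + 0.25e_O.
By symmetry e_O = e_H; substituting into the reaction function, 0.75e_H = 48 and e_H = 64.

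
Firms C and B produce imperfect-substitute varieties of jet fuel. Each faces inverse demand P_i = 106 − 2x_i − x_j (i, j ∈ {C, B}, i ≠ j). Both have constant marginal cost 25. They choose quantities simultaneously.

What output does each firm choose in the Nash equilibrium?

Firm C's profit: π = x_C(106 − 2x_C − x_B) − 25x_C.
∂π/∂x_C = 81 − 4x_C − x_B = 0 ⇒ x_C = 20.25 − 0.25x_B.
By symmetry x_B = x_C; substituting into the reaction function, 1.25x_C = 20.25 and x_C = 16.2.

16.2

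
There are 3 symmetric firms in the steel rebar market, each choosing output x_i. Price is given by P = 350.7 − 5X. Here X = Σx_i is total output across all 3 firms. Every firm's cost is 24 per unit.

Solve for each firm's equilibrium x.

16.335

A representative firm's profit is π_i = x_i(350.7 − 5X) − 24x_i, with X = x_i + Σ_{j≠i} x_j.
First-order condition: 326.7 − 10x_i − 5Σ_{j≠i} x_j = 0.
Imposing symmetry (x_j = x for all j) turns Σ_{j≠i} x_j into 2x, so 326.7 = 20x and x = 16.335.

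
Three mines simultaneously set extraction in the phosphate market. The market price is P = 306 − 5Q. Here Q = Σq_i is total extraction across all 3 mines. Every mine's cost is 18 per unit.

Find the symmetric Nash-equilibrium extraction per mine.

14.4

A representative mine's profit is π_i = q_i(306 − 5Q) − 18q_i, with Q = q_i + Σ_{j≠i} q_j.
First-order condition: 288 − 10q_i − 5Σ_{j≠i} q_j = 0.
In a symmetric equilibrium every mine chooses the same q, so Σ_{j≠i} q_j = 2q. The condition becomes 288 − 20q = 0, giving q = 288/20 = 14.4.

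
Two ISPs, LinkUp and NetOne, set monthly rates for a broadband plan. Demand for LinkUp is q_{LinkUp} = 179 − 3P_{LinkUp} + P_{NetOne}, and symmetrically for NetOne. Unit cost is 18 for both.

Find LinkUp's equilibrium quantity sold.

85.8

LinkUp's profit: π = (P_{LinkUp} − 18)(179 − 3P_{LinkUp} + P_{NetOne}).
∂π/∂P_{LinkUp} = 233 − 6P_{LinkUp} + P_{NetOne} = 0 ⇒ P_{LinkUp} = 233/6 + (1/6)P_{NetOne}.
By symmetry P_{NetOne} = P_{LinkUp}; substituting into the reaction function, (5/6)P_{LinkUp} = 233/6 and P_{LinkUp} = 46.6.
q_{LinkUp} = 179 − 3·46.6 + 46.6 = 85.8.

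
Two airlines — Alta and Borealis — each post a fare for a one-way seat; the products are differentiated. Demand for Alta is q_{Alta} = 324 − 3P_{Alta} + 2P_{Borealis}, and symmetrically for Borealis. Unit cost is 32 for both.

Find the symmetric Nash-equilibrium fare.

105

Alta's profit: π = (P_{Alta} − 32)(324 − 3P_{Alta} + 2P_{Borealis}).
∂π/∂P_{Alta} = 420 − 6P_{Alta} + 2P_{Borealis} = 0 ⇒ P_{Alta} = 70 + (1/3)P_{Borealis}.
Setting P_{Alta} = P_{Borealis} in the reaction function: P_{Alta} = 70 + (1/3)P_{Alta}, so P_{Alta} = 70 / (2/3) = 105.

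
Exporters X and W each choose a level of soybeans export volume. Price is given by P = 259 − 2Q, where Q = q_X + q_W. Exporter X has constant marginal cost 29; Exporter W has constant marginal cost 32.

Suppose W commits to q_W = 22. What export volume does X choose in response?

Exporter X's profit: π = q_X(259 − 2(q_X + q_W)) − 29q_X.
∂π/∂q_X = 230 − 4q_X − 2q_W = 0, so q_X = 57.5 − 0.5q_W.
At q_W = 22: q_X = 57.5 − 0.5·22 = 46.5.

46.5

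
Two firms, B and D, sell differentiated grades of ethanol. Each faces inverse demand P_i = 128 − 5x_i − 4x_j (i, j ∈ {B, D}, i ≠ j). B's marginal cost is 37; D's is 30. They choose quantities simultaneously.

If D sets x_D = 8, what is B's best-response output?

Firm B's profit: π = x_B(128 − 5x_B − 4x_D) − 37x_B.
∂π/∂x_B = 91 − 10x_B − 4x_D = 0 ⇒ x_B = 9.1 − 0.4x_D.
At x_D = 8: x_B = 9.1 − 0.4·8 = 5.9.

5.9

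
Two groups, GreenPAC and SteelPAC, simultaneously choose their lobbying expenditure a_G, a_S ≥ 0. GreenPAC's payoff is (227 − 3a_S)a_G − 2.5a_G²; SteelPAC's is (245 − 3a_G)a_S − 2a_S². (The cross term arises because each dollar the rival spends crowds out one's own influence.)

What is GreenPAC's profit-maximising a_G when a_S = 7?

Expanding GreenPAC's payoff: 227a_G − 3a_Sa_G − 2.5a_G².
∂π/∂a_G = 227 − 3a_S − 5a_G = 0, so a_G = 45.4 − 0.6a_S.
At a_S = 7: a_G = 45.4 − 0.6·7 = 41.2.

41.2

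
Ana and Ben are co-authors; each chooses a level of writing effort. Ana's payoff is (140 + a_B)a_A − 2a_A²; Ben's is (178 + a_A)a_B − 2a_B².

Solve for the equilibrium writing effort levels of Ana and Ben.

Expanding Ana's payoff: 140a_A + a_Ba_A − 2a_A².
∂π/∂a_A = 140 + a_B − 4a_A = 0, so a_A = 35 + 0.25a_B.
Likewise for Ben: a_B = 44.5 + 0.25a_A.
Plugging a_B into Ana's best response: a_A = 35 + 0.25(44.5 + 0.25a_A) ⇒ 0.9375a_A = 46.125, so a_A = 49.2.
Then a_B = 44.5 + 0.25·49.2 = 56.8.

49.2, 56.8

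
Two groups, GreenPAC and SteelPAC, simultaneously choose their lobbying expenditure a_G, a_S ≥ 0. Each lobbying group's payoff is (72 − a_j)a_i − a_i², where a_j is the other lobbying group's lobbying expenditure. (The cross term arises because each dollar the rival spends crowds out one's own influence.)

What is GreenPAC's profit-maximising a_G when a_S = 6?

GreenPAC's payoff is (72 − a_S)a_G − a_G².
∂π/∂a_G = 72 − a_S − 2a_G = 0, so a_G = 36 − 0.5a_S.
At a_S = 6: a_G = 36 − 0.5·6 = 33.

33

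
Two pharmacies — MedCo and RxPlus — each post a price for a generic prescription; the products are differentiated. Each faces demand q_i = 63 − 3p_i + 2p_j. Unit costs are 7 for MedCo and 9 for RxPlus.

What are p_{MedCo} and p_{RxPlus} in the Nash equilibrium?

21.375, 22.125

MedCo's profit: π = (p_{MedCo} − 7)(63 − 3p_{MedCo} + 2p_{RxPlus}).
∂π/∂p_{MedCo} = 84 − 6p_{MedCo} + 2p_{RxPlus} = 0 ⇒ p_{MedCo} = 14 + (1/3)p_{RxPlus}.
Similarly p_{RxPlus} = 15 + (1/3)p_{MedCo}.
Solving the two reaction functions simultaneously: (1 − (1/3)(1/3))p_{MedCo} = 14 + (1/3)·15, so (8/9)p_{MedCo} = 19 and p_{MedCo} = 21.375.
Then p_{RxPlus} = 15 + (1/3)·21.375 = 22.125.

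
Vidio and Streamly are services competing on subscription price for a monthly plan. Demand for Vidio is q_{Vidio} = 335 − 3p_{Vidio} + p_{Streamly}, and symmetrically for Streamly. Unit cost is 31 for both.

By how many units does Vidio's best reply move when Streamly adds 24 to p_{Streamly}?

Vidio's profit: π = (p_{Vidio} − 31)(335 − 3p_{Vidio} + p_{Streamly}).
∂π/∂p_{Vidio} = 428 − 6p_{Vidio} + p_{Streamly} = 0 ⇒ p_{Vidio} = 214/3 + (1/6)p_{Streamly}.
The reaction-function slope is 1/6, so a 24-unit rise in p_{Streamly} moves p_{Vidio} by 1/6 × 24 = 4. Vidio's best response rises — the actions are strategic complements.

4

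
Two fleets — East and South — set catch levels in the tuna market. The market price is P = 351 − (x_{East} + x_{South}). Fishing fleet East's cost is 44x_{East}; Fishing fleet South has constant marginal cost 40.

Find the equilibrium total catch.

206

Fishing fleet East's profit: π = x_{East}(351 − (x_{East} + x_{South})) − 44x_{East}.
∂π/∂x_{East} = 307 − 2x_{East} − x_{South} = 0, so x_{East} = 153.5 − 0.5x_{South}.
By the same steps for South: x_{South} = 155.5 − 0.5x_{East}.
Solving the two reaction functions simultaneously: (1 − (−0.5)(−0.5))x_{East} = 153.5 − 0.5·155.5, so 0.75x_{East} = 75.75 and x_{East} = 101.
Then x_{South} = 155.5 − 0.5·101 = 105.
Total catch: 101 + 105 = 206.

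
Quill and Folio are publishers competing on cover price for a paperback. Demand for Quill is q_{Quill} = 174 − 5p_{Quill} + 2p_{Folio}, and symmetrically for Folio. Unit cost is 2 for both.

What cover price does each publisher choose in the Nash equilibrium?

Quill's profit: π = (p_{Quill} − 2)(174 − 5p_{Quill} + 2p_{Folio}).
∂π/∂p_{Quill} = 184 − 10p_{Quill} + 2p_{Folio} = 0 ⇒ p_{Quill} = 18.4 + 0.2p_{Folio}.
Setting p_{Quill} = p_{Folio} in the reaction function: p_{Quill} = 18.4 + 0.2p_{Quill}, so p_{Quill} = 18.4 / 0.8 = 23.

23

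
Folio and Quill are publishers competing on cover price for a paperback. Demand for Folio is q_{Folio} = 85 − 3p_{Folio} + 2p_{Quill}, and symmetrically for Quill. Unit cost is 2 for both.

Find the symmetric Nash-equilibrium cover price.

Folio's profit: π = (p_{Folio} − 2)(85 − 3p_{Folio} + 2p_{Quill}).
∂π/∂p_{Folio} = 91 − 6p_{Folio} + 2p_{Quill} = 0 ⇒ p_{Folio} = 91/6 + (1/3)p_{Quill}.
The game is symmetric, so in equilibrium p_{Quill} = p_{Folio}: the reaction function gives (2/3)p_{Folio} = 91/6, hence p_{Folio} = 22.75.

22.75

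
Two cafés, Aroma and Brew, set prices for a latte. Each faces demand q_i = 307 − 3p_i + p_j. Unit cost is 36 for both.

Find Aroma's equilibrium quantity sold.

141

Aroma's profit: π = (p_{Aroma} − 36)(307 − 3p_{Aroma} + p_{Brew}).
∂π/∂p_{Aroma} = 415 − 6p_{Aroma} + p_{Brew} = 0 ⇒ p_{Aroma} = 415/6 + (1/6)p_{Brew}.
By symmetry p_{Brew} = p_{Aroma}; substituting into the reaction function, (5/6)p_{Aroma} = 415/6 and p_{Aroma} = 83.
q_{Aroma} = 307 − 3·83 + 83 = 141.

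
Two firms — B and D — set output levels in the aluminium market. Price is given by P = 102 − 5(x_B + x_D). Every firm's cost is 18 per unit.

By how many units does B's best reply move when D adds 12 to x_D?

-6

Firm B's profit: π = x_B(102 − 5(x_B + x_D)) − 18x_B.
∂π/∂x_B = 84 − 10x_B − 5x_D = 0, so x_B = 8.4 − 0.5x_D.
The reaction-function slope is −0.5, so a 12-unit rise in x_D moves x_B by −0.5 × 12 = −6. B's best response falls — the actions are strategic substitutes.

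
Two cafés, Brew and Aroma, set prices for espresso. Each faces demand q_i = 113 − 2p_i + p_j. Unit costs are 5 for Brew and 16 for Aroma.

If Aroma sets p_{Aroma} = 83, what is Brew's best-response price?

51.5

Brew's profit: π = (p_{Brew} − 5)(113 − 2p_{Brew} + p_{Aroma}).
∂π/∂p_{Brew} = 123 − 4p_{Brew} + p_{Aroma} = 0 ⇒ p_{Brew} = 30.75 + 0.25p_{Aroma}.
At p_{Aroma} = 83: p_{Brew} = 30.75 + 0.25·83 = 51.5.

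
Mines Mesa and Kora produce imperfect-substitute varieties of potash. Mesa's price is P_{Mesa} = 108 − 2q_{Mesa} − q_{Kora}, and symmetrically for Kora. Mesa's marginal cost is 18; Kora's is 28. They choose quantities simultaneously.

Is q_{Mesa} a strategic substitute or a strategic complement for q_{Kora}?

strategic substitutes

Mine Mesa's profit: π = q_{Mesa}(108 − 2q_{Mesa} − q_{Kora}) − 18q_{Mesa}.
∂π/∂q_{Mesa} = 90 − 4q_{Mesa} − q_{Kora} = 0 ⇒ q_{Mesa} = 22.5 − 0.25q_{Kora}.
The best-response slope dq_{Mesa}/dq_{Kora} = −0.25 < 0: the reaction function is downward-sloping, so the choices are strategic substitutes.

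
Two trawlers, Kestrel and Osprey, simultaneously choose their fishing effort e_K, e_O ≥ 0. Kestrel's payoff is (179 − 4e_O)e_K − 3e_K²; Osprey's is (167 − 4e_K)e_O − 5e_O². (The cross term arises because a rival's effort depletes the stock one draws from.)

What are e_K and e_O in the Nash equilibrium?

25.5, 6.5

Expanding Kestrel's payoff: 179e_K − 4e_Oe_K − 3e_K².
∂π/∂e_K = 179 − 4e_O − 6e_K = 0, so e_K = 179/6 − (2/3)e_O.
Likewise for Osprey: e_O = 16.7 − 0.4e_K.
Solving the two reaction functions simultaneously: (1 − (−2/3)(−0.4))e_K = 179/6 − (2/3)·16.7, so (11/15)e_K = 18.7 and e_K = 25.5.
Then e_O = 16.7 − 0.4·25.5 = 6.5.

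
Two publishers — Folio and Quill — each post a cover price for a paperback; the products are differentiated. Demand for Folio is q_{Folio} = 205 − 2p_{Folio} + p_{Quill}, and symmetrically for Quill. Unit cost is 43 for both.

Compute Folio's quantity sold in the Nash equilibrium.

Folio's profit: π = (p_{Folio} − 43)(205 − 2p_{Folio} + p_{Quill}).
∂π/∂p_{Folio} = 291 − 4p_{Folio} + p_{Quill} = 0 ⇒ p_{Folio} = 72.75 + 0.25p_{Quill}.
The game is symmetric, so in equilibrium p_{Quill} = p_{Folio}: the reaction function gives 0.75p_{Folio} = 72.75, hence p_{Folio} = 97.
q_{Folio} = 205 − 2·97 + 97 = 108.

108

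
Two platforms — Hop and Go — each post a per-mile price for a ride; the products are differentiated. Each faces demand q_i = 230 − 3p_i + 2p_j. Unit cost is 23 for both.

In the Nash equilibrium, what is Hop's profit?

8034.1875

Hop's profit: π = (p_{Hop} − 23)(230 − 3p_{Hop} + 2p_{Go}).
∂π/∂p_{Hop} = 299 − 6p_{Hop} + 2p_{Go} = 0 ⇒ p_{Hop} = 299/6 + (1/3)p_{Go}.
The game is symmetric, so in equilibrium p_{Go} = p_{Hop}: the reaction function gives (2/3)p_{Hop} = 299/6, hence p_{Hop} = 74.75.
q_{Hop} = 230 − 3·74.75 + 2·74.75 = 155.25.
Profit = (74.75 − 23)·155.25 = 8034.1875.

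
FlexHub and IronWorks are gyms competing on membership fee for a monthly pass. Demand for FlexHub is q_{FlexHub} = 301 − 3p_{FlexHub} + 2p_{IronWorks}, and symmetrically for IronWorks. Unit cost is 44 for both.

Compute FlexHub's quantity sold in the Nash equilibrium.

FlexHub's profit: π = (p_{FlexHub} − 44)(301 − 3p_{FlexHub} + 2p_{IronWorks}).
∂π/∂p_{FlexHub} = 433 − 6p_{FlexHub} + 2p_{IronWorks} = 0 ⇒ p_{FlexHub} = 433/6 + (1/3)p_{IronWorks}.
By symmetry p_{IronWorks} = p_{FlexHub}; substituting into the reaction function, (2/3)p_{FlexHub} = 433/6 and p_{FlexHub} = 108.25.
q_{FlexHub} = 301 − 3·108.25 + 2·108.25 = 192.75.

192.75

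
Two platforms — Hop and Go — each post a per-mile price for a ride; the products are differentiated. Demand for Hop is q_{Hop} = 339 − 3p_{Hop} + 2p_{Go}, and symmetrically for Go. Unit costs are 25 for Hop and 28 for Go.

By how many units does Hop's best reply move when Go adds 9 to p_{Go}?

Hop's profit: π = (p_{Hop} − 25)(339 − 3p_{Hop} + 2p_{Go}).
∂π/∂p_{Hop} = 414 − 6p_{Hop} + 2p_{Go} = 0 ⇒ p_{Hop} = 69 + (1/3)p_{Go}.
The reaction-function slope is 1/3, so a 9-unit rise in p_{Go} moves p_{Hop} by 1/3 × 9 = 3. Hop's best response rises — the actions are strategic complements.

3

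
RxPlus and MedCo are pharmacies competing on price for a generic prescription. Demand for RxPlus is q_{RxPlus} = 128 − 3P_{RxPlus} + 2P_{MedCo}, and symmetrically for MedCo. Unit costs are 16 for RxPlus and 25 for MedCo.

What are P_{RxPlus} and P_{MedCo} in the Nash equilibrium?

RxPlus's profit: π = (P_{RxPlus} − 16)(128 − 3P_{RxPlus} + 2P_{MedCo}).
∂π/∂P_{RxPlus} = 176 − 6P_{RxPlus} + 2P_{MedCo} = 0 ⇒ P_{RxPlus} = 88/3 + (1/3)P_{MedCo}.
Similarly P_{MedCo} = 203/6 + (1/3)P_{RxPlus}.
Solving the two reaction functions simultaneously: (1 − (1/3)(1/3))P_{RxPlus} = 88/3 + (1/3)·(203/6), so (8/9)P_{RxPlus} = 731/18 and P_{RxPlus} = 45.6875.
Then P_{MedCo} = 203/6 + (1/3)·45.6875 = 49.0625.

45.6875, 49.0625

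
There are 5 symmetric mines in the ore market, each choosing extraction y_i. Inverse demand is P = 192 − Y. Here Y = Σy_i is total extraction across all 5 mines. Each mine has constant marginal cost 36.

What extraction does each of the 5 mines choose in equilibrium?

A representative mine's profit is π_i = y_i(192 − Y) − 36y_i, with Y = y_i + Σ_{j≠i} y_j.
First-order condition: 156 − 2y_i − Σ_{j≠i} y_j = 0.
With identical mines, set every y_j = y: then 156 − 2y − 4y = 0, i.e. y = 156/6 = 26.

26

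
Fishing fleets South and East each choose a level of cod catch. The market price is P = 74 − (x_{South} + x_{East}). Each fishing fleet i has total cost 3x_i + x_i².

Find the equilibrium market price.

45.6

Fishing fleet South's profit: π = x_{South}(74 − (x_{South} + x_{East})) − 3x_{South} − x_{South}².
∂π/∂x_{South} = 71 − 4x_{South} − x_{East} = 0, so x_{South} = 17.75 − 0.25x_{East}.
By symmetry x_{East} = x_{South}; substituting into the reaction function, 1.25x_{South} = 17.75 and x_{South} = 14.2.
Equilibrium price: P = 74 − 28.4 = 45.6.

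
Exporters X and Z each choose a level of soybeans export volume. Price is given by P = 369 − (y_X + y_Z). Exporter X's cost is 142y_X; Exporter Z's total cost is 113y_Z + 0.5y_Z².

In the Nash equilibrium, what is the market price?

Exporter X's profit: π = y_X(369 − (y_X + y_Z)) − 142y_X.
∂π/∂y_X = 227 − 2y_X − y_Z = 0, so y_X = 113.5 − 0.5y_Z.
For Z: ∂π/∂y_Z = 256 − 3y_Z − y_X = 0 ⇒ y_Z = 256/3 − (1/3)y_X.
Substituting the second reaction function into the first: y_X = 113.5 − 0.5(256/3 − (1/3)y_X), which gives (5/6)y_X = 425/6 ⇒ y_X = 85.
Then y_Z = 256/3 − (1/3)·85 = 57.
Equilibrium price: P = 369 − 142 = 227.

227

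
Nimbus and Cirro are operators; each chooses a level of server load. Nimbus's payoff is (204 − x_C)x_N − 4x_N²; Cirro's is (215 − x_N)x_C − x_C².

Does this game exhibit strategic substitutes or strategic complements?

Expanding Nimbus's payoff: 204x_N − x_Cx_N − 4x_N².
∂π/∂x_N = 204 − x_C − 8x_N = 0, so x_N = 25.5 − 0.125x_C.
The best-response slope dx_N/dx_C = −0.125 < 0: the reaction function is downward-sloping, so the choices are strategic substitutes.

strategic substitutes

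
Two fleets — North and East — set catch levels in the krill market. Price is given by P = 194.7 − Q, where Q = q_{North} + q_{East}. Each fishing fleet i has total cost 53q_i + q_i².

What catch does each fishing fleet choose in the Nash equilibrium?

28.34

Fishing fleet North's profit: π = q_{North}(194.7 − (q_{North} + q_{East})) − 53q_{North} − q_{North}².
∂π/∂q_{North} = 141.7 − 4q_{North} − q_{East} = 0, so q_{North} = 35.425 − 0.25q_{East}.
The game is symmetric, so in equilibrium q_{East} = q_{North}: the reaction function gives 1.25q_{North} = 35.425, hence q_{North} = 28.34.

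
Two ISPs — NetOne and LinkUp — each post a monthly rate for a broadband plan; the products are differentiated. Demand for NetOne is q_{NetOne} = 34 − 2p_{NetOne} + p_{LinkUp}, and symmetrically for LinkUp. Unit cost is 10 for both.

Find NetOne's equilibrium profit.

NetOne's profit: π = (p_{NetOne} − 10)(34 − 2p_{NetOne} + p_{LinkUp}).
∂π/∂p_{NetOne} = 54 − 4p_{NetOne} + p_{LinkUp} = 0 ⇒ p_{NetOne} = 13.5 + 0.25p_{LinkUp}.
The game is symmetric, so in equilibrium p_{LinkUp} = p_{NetOne}: the reaction function gives 0.75p_{NetOne} = 13.5, hence p_{NetOne} = 18.
q_{NetOne} = 34 − 2·18 + 18 = 16.
Profit = (18 − 10)·16 = 128.

128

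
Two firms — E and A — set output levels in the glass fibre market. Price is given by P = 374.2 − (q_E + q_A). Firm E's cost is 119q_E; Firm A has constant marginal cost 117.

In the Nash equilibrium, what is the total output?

170.8

Firm E's profit: π = q_E(374.2 − (q_E + q_A)) − 119q_E.
∂π/∂q_E = 255.2 − 2q_E − q_A = 0, so q_E = 127.6 − 0.5q_A.
By the same steps for A: q_A = 128.6 − 0.5q_E.
Substituting the second reaction function into the first: q_E = 127.6 − 0.5(128.6 − 0.5q_E), which gives 0.75q_E = 63.3 ⇒ q_E = 84.4.
Then q_A = 128.6 − 0.5·84.4 = 86.4.
Total output: 84.4 + 86.4 = 170.8.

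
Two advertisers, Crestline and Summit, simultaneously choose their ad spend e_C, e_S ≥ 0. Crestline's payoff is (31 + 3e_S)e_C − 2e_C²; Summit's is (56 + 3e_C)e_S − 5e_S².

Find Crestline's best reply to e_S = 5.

11.5

Expanding Crestline's payoff: 31e_C + 3e_Se_C − 2e_C².
∂π/∂e_C = 31 + 3e_S − 4e_C = 0, so e_C = 7.75 + 0.75e_S.
At e_S = 5: e_C = 7.75 + 0.75·5 = 11.5.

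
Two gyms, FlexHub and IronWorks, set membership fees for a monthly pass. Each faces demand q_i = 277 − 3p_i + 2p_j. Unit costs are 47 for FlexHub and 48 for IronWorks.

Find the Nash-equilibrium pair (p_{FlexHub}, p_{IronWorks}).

104.6875, 105.0625

FlexHub's profit: π = (p_{FlexHub} − 47)(277 − 3p_{FlexHub} + 2p_{IronWorks}).
∂π/∂p_{FlexHub} = 418 − 6p_{FlexHub} + 2p_{IronWorks} = 0 ⇒ p_{FlexHub} = 209/3 + (1/3)p_{IronWorks}.
Similarly p_{IronWorks} = 421/6 + (1/3)p_{FlexHub}.
Plugging p_{IronWorks} into FlexHub's best response: p_{FlexHub} = 209/3 + (1/3)(421/6 + (1/3)p_{FlexHub}) ⇒ (8/9)p_{FlexHub} = 1675/18, so p_{FlexHub} = 104.6875.
Then p_{IronWorks} = 421/6 + (1/3)·104.6875 = 105.0625.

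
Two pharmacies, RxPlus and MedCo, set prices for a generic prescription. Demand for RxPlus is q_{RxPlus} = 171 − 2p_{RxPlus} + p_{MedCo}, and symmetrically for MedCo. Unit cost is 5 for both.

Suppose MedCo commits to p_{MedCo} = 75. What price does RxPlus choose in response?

64

RxPlus's profit: π = (p_{RxPlus} − 5)(171 − 2p_{RxPlus} + p_{MedCo}).
∂π/∂p_{RxPlus} = 181 − 4p_{RxPlus} + p_{MedCo} = 0 ⇒ p_{RxPlus} = 45.25 + 0.25p_{MedCo}.
At p_{MedCo} = 75: p_{RxPlus} = 45.25 + 0.25·75 = 64.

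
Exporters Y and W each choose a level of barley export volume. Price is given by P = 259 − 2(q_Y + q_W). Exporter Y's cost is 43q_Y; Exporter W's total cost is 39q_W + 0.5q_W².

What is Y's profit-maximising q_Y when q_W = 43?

Exporter Y's profit: π = q_Y(259 − 2(q_Y + q_W)) − 43q_Y.
∂π/∂q_Y = 216 − 4q_Y − 2q_W = 0, so q_Y = 54 − 0.5q_W.
At q_W = 43: q_Y = 54 − 0.5·43 = 32.5.

32.5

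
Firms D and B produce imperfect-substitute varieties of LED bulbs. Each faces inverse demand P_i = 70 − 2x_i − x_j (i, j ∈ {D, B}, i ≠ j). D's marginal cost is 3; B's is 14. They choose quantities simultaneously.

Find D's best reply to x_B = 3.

Firm D's profit: π = x_D(70 − 2x_D − x_B) − 3x_D.
∂π/∂x_D = 67 − 4x_D − x_B = 0 ⇒ x_D = 16.75 − 0.25x_B.
At x_B = 3: x_D = 16.75 − 0.25·3 = 16.

16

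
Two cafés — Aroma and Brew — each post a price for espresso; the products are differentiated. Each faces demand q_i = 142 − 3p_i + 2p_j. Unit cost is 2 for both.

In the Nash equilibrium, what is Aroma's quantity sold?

Aroma's profit: π = (p_{Aroma} − 2)(142 − 3p_{Aroma} + 2p_{Brew}).
∂π/∂p_{Aroma} = 148 − 6p_{Aroma} + 2p_{Brew} = 0 ⇒ p_{Aroma} = 74/3 + (1/3)p_{Brew}.
By symmetry p_{Brew} = p_{Aroma}; substituting into the reaction function, (2/3)p_{Aroma} = 74/3 and p_{Aroma} = 37.
q_{Aroma} = 142 − 3·37 + 2·37 = 105.

105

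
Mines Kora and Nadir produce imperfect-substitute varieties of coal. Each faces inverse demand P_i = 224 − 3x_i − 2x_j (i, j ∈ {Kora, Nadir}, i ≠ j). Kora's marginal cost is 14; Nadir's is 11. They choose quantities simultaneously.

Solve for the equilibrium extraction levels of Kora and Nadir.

Mine Kora's profit: π = x_{Kora}(224 − 3x_{Kora} − 2x_{Nadir}) − 14x_{Kora}.
∂π/∂x_{Kora} = 210 − 6x_{Kora} − 2x_{Nadir} = 0 ⇒ x_{Kora} = 35 − (1/3)x_{Nadir}.
Similarly x_{Nadir} = 35.5 − (1/3)x_{Kora}.
Solving the two reaction functions simultaneously: (1 − (−1/3)(−1/3))x_{Kora} = 35 − (1/3)·35.5, so (8/9)x_{Kora} = 139/6 and x_{Kora} = 26.0625.
Then x_{Nadir} = 35.5 − (1/3)·26.0625 = 26.8125.

26.0625, 26.8125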